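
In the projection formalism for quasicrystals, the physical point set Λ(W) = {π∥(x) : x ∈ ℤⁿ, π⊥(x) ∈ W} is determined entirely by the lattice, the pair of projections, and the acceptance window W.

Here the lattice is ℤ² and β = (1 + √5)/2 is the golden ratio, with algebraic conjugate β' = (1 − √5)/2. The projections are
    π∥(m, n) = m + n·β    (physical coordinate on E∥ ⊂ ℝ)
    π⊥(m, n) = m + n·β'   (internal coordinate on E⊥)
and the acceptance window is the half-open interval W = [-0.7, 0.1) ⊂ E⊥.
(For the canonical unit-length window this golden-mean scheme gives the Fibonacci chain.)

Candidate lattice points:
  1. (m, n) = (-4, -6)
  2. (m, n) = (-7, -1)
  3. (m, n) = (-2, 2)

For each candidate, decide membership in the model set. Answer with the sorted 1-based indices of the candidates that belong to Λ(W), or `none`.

Compute β' = (1−√5)/2 = -0.618034, so π⊥(m,n) = m -0.618034·n.
[1] lift (-4,-6): star map gives -0.291796; window check -0.7 ≤ -0.291796 < 0.1 is true → IN Λ
[2] lift (-7,-1): star map gives -6.381966; window check -0.7 ≤ -6.381966 < 0.1 is false → out
[3] lift (-2,2): star map gives -3.236068; window check -0.7 ≤ -3.236068 < 0.1 is false → out

1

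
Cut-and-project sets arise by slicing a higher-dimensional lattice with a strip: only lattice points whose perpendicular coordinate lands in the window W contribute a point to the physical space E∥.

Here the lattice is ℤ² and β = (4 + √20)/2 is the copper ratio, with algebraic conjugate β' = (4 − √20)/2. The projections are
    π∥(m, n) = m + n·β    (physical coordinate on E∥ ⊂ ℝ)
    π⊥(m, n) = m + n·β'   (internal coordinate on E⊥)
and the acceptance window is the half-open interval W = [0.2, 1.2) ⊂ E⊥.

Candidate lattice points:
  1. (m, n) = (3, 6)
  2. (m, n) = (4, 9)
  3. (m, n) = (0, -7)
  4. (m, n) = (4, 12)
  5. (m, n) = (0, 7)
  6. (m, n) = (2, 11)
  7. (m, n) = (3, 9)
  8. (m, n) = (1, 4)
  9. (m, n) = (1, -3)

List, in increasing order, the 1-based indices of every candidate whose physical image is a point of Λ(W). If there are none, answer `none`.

β' = (4−√20)/2 ≈ -0.23607.
candidate 1: (m,n)=(3,6) → π∥ = 3+6·β ≈ 28.41641, π⊥ = 3+6·β' ≈ 1.58359 ∉ [0.2, 1.2) ⇒ out
candidate 2: (m,n)=(4,9) → π∥ = 4+9·β ≈ 42.12461, π⊥ = 4+9·β' ≈ 1.87539 ∉ [0.2, 1.2) ⇒ out
candidate 3: (m,n)=(0,-7) → π∥ = 0-7·β ≈ -29.65248, π⊥ = 0-7·β' ≈ 1.65248 ∉ [0.2, 1.2) ⇒ out
candidate 4: (m,n)=(4,12) → π∥ = 4+12·β ≈ 54.83282, π⊥ = 4+12·β' ≈ 1.16718 ∈ [0.2, 1.2) ⇒ IN Λ
candidate 5: (m,n)=(0,7) → π∥ = 0+7·β ≈ 29.65248, π⊥ = 0+7·β' ≈ -1.65248 ∉ [0.2, 1.2) ⇒ out
candidate 6: (m,n)=(2,11) → π∥ = 2+11·β ≈ 48.59675, π⊥ = 2+11·β' ≈ -0.59675 ∉ [0.2, 1.2) ⇒ out
candidate 7: (m,n)=(3,9) → π∥ = 3+9·β ≈ 41.12461, π⊥ = 3+9·β' ≈ 0.87539 ∈ [0.2, 1.2) ⇒ IN Λ
candidate 8: (m,n)=(1,4) → π∥ = 1+4·β ≈ 17.94427, π⊥ = 1+4·β' ≈ 0.05573 ∉ [0.2, 1.2) ⇒ out
candidate 9: (m,n)=(1,-3) → π∥ = 1-3·β ≈ -11.70820, π⊥ = 1-3·β' ≈ 1.70820 ∉ [0.2, 1.2) ⇒ out

4, 7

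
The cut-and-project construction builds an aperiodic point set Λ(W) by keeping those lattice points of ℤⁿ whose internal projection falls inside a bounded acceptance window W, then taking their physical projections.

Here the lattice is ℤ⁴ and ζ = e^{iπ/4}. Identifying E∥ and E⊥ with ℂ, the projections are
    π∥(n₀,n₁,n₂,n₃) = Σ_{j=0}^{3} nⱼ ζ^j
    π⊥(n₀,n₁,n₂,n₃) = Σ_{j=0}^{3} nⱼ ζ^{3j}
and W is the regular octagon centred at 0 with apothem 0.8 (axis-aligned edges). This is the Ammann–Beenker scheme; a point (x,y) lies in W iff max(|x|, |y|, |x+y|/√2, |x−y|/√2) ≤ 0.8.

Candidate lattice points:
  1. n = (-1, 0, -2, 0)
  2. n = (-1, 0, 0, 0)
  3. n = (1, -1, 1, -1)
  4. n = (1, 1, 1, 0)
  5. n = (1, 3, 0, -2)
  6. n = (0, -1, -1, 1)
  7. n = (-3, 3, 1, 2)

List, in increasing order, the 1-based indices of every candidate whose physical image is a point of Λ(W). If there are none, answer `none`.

With ζ = e^{iπ/4} the internal vectors are ζ^0,ζ^3,ζ^6,ζ^9.
candidate 1: n = (-1, 0, -2, 0) → π⊥ ≈ (-1.0000, +2.0000); max(|x|,|y|,|x±y|/√2) = 2.1213 > 0.8 ⇒ ∉ W
candidate 2: n = (-1, 0, 0, 0) → π⊥ ≈ (-1.0000, +0.0000); max(|x|,|y|,|x±y|/√2) = 1.0000 > 0.8 ⇒ ∉ W
candidate 3: n = (1, -1, 1, -1) → π⊥ ≈ (+1.0000, -2.4142); max(|x|,|y|,|x±y|/√2) = 2.4142 > 0.8 ⇒ ∉ W
candidate 4: n = (1, 1, 1, 0) → π⊥ ≈ (+0.2929, -0.2929); max(|x|,|y|,|x±y|/√2) = 0.4142 ≤ 0.8 ⇒ ∈ W
candidate 5: n = (1, 3, 0, -2) → π⊥ ≈ (-2.5355, +0.7071); max(|x|,|y|,|x±y|/√2) = 2.5355 > 0.8 ⇒ ∉ W
candidate 6: n = (0, -1, -1, 1) → π⊥ ≈ (+1.4142, +1.0000); max(|x|,|y|,|x±y|/√2) = 1.7071 > 0.8 ⇒ ∉ W
candidate 7: n = (-3, 3, 1, 2) → π⊥ ≈ (-3.7071, +2.5355); max(|x|,|y|,|x±y|/√2) = 4.4142 > 0.8 ⇒ ∉ W

4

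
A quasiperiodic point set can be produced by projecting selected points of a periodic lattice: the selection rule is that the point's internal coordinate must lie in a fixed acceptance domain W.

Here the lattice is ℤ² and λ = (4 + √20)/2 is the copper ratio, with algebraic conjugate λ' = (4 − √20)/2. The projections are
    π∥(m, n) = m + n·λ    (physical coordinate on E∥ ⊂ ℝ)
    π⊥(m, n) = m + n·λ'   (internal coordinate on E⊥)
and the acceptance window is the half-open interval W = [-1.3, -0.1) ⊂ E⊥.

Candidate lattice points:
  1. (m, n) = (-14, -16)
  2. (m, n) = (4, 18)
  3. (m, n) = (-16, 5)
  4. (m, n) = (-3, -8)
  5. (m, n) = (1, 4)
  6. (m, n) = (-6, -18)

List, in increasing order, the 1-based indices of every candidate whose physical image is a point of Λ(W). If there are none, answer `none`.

λ' = (4−√20)/2 ≈ -0.2361.
candidate 1: (m,n)=(-14,-16) → π∥ = -14-16·λ ≈ -81.7771, π⊥ = -14-16·λ' ≈ -10.2229 ∉ [-1.3, -0.1) ⇒ out
candidate 2: (m,n)=(4,18) → π∥ = 4+18·λ ≈ 80.2492, π⊥ = 4+18·λ' ≈ -0.2492 ∈ [-1.3, -0.1) ⇒ IN Λ
candidate 3: (m,n)=(-16,5) → π∥ = -16+5·λ ≈ 5.1803, π⊥ = -16+5·λ' ≈ -17.1803 ∉ [-1.3, -0.1) ⇒ out
candidate 4: (m,n)=(-3,-8) → π∥ = -3-8·λ ≈ -36.8885, π⊥ = -3-8·λ' ≈ -1.1115 ∈ [-1.3, -0.1) ⇒ IN Λ
candidate 5: (m,n)=(1,4) → π∥ = 1+4·λ ≈ 17.9443, π⊥ = 1+4·λ' ≈ 0.0557 ∉ [-1.3, -0.1) ⇒ out
candidate 6: (m,n)=(-6,-18) → π∥ = -6-18·λ ≈ -82.2492, π⊥ = -6-18·λ' ≈ -1.7508 ∉ [-1.3, -0.1) ⇒ out

2, 4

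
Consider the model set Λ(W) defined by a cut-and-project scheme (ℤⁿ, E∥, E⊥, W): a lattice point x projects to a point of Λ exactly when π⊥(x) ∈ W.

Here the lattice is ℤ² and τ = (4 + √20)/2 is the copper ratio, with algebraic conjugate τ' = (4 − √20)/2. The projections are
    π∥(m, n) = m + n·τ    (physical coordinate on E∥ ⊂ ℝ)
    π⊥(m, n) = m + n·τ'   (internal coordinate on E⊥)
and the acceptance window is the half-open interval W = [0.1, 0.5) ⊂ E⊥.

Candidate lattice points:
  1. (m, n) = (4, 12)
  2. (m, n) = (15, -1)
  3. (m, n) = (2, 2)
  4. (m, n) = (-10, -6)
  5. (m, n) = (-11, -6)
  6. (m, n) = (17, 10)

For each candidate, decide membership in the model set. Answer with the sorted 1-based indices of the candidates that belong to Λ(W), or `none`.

none

Compute τ' = (4−√20)/2 = -0.236068, so π⊥(m,n) = m -0.236068·n.
[1] lift (4,12): star map gives 1.167184; window check 0.1 ≤ 1.167184 < 0.5 is false → out
[2] lift (15,-1): star map gives 15.236068; window check 0.1 ≤ 15.236068 < 0.5 is false → out
[3] lift (2,2): star map gives 1.527864; window check 0.1 ≤ 1.527864 < 0.5 is false → out
[4] lift (-10,-6): star map gives -8.583592; window check 0.1 ≤ -8.583592 < 0.5 is false → out
[5] lift (-11,-6): star map gives -9.583592; window check 0.1 ≤ -9.583592 < 0.5 is false → out
[6] lift (17,10): star map gives 14.639320; window check 0.1 ≤ 14.639320 < 0.5 is false → out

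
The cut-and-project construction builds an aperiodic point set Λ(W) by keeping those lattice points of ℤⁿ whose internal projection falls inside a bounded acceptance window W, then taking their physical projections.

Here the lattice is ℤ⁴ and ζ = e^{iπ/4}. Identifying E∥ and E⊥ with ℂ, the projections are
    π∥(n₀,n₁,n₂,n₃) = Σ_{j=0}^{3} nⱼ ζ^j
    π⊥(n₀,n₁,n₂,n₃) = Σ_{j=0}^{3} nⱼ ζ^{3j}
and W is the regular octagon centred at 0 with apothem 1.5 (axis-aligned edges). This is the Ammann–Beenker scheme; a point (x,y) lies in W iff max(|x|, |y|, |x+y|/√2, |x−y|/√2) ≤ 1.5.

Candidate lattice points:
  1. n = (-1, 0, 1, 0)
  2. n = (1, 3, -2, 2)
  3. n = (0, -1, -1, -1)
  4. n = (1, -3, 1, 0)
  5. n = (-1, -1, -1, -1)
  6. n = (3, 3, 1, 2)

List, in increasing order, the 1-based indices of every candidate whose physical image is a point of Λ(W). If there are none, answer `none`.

1, 3, 5

π⊥(n) = n₀ + n₁ζ³ + n₂ζ⁶ + n₃ζ⁹ where ζ = e^{iπ/4}.
candidate 1: n = (-1, 0, 1, 0) → π⊥ ≈ (-1.00000, -1.00000); max(|x|,|y|,|x±y|/√2) = 1.41421 ≤ 1.5 ⇒ ∈ W
candidate 2: n = (1, 3, -2, 2) → π⊥ ≈ (+0.29289, +5.53553); max(|x|,|y|,|x±y|/√2) = 5.53553 > 1.5 ⇒ ∉ W
candidate 3: n = (0, -1, -1, -1) → π⊥ ≈ (+0.00000, -0.41421); max(|x|,|y|,|x±y|/√2) = 0.41421 ≤ 1.5 ⇒ ∈ W
candidate 4: n = (1, -3, 1, 0) → π⊥ ≈ (+3.12132, -3.12132); max(|x|,|y|,|x±y|/√2) = 4.41421 > 1.5 ⇒ ∉ W
candidate 5: n = (-1, -1, -1, -1) → π⊥ ≈ (-1.00000, -0.41421); max(|x|,|y|,|x±y|/√2) = 1.00000 ≤ 1.5 ⇒ ∈ W
candidate 6: n = (3, 3, 1, 2) → π⊥ ≈ (+2.29289, +2.53553); max(|x|,|y|,|x±y|/√2) = 3.41421 > 1.5 ⇒ ∉ W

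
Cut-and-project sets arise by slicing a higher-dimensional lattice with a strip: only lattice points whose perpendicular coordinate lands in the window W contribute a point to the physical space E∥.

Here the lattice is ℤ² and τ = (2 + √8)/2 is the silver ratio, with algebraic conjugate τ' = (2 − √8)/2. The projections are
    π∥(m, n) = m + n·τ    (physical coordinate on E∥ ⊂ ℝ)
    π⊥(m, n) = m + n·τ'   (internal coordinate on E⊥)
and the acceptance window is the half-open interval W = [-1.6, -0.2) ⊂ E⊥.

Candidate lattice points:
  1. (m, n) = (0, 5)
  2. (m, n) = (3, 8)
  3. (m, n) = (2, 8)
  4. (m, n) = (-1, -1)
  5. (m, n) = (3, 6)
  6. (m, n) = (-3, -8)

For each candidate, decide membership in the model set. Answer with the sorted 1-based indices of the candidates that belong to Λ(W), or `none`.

2, 3, 4

τ' = (2−√8)/2 ≈ -0.414214.
#1 (0,5): internal coord 0 + (5)·τ' = -2.071068; -2.071068 ∉ [-1.6, -0.2) → out
#2 (3,8): internal coord 3 + (8)·τ' = -0.313708; -0.313708 ∈ [-1.6, -0.2) → IN Λ
#3 (2,8): internal coord 2 + (8)·τ' = -1.313708; -1.313708 ∈ [-1.6, -0.2) → IN Λ
#4 (-1,-1): internal coord -1 + (-1)·τ' = -0.585786; -0.585786 ∈ [-1.6, -0.2) → IN Λ
#5 (3,6): internal coord 3 + (6)·τ' = +0.514719; +0.514719 ∉ [-1.6, -0.2) → out
#6 (-3,-8): internal coord -3 + (-8)·τ' = +0.313708; +0.313708 ∉ [-1.6, -0.2) → out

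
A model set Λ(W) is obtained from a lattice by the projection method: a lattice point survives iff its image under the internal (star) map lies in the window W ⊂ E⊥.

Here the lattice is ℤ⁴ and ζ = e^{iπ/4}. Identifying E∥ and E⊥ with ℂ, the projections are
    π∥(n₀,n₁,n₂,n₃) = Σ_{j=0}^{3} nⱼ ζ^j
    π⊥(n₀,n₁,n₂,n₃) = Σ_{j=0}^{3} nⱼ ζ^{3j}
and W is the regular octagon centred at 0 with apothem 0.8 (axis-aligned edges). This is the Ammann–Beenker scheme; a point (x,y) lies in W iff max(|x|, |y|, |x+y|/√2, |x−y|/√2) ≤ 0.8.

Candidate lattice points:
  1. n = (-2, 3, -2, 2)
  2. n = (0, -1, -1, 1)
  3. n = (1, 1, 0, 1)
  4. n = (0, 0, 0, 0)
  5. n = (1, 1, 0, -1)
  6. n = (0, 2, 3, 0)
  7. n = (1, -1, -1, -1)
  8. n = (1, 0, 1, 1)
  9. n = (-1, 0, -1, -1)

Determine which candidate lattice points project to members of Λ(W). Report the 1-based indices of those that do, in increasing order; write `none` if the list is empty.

4, 5

π⊥(n) = n₀ + n₁ζ³ + n₂ζ⁶ + n₃ζ⁹ where ζ = e^{iπ/4}.
#1 (-2, 3, -2, 2): internal (-2.7071, 5.5355); octagon support 5.8284 vs apothem 0.8 → ∉ W
#2 (0, -1, -1, 1): internal (1.4142, 1.0000); octagon support 1.7071 vs apothem 0.8 → ∉ W
#3 (1, 1, 0, 1): internal (1.0000, 1.4142); octagon support 1.7071 vs apothem 0.8 → ∉ W
#4 (0, 0, 0, 0): internal (0.0000, 0.0000); octagon support 0.0000 vs apothem 0.8 → ∈ W
#5 (1, 1, 0, -1): internal (-0.4142, 0.0000); octagon support 0.4142 vs apothem 0.8 → ∈ W
#6 (0, 2, 3, 0): internal (-1.4142, -1.5858); octagon support 2.1213 vs apothem 0.8 → ∉ W
#7 (1, -1, -1, -1): internal (1.0000, -0.4142); octagon support 1.0000 vs apothem 0.8 → ∉ W
#8 (1, 0, 1, 1): internal (1.7071, -0.2929); octagon support 1.7071 vs apothem 0.8 → ∉ W
#9 (-1, 0, -1, -1): internal (-1.7071, 0.2929); octagon support 1.7071 vs apothem 0.8 → ∉ W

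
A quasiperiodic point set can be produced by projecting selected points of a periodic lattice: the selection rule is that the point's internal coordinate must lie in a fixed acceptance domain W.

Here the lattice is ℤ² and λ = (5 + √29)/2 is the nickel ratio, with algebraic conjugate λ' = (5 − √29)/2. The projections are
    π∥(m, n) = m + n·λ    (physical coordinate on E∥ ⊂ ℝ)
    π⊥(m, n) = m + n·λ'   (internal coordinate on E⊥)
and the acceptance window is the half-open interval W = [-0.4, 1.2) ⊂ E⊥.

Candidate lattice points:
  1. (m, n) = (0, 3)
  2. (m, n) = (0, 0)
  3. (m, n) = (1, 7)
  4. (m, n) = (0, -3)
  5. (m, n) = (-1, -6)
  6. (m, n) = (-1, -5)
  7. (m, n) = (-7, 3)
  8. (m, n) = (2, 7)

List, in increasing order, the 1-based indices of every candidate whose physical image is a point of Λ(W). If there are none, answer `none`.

2, 3, 4, 5, 6, 8

Compute λ' = (5−√29)/2 = -0.1926, so π⊥(m,n) = m -0.1926·n.
#1 (0,3): internal coord 0 + (3)·λ' = -0.5777; -0.5777 ∉ [-0.4, 1.2) → out
#2 (0,0): internal coord 0 + (0)·λ' = +0.0000; +0.0000 ∈ [-0.4, 1.2) → IN Λ
#3 (1,7): internal coord 1 + (7)·λ' = -0.3481; -0.3481 ∈ [-0.4, 1.2) → IN Λ
#4 (0,-3): internal coord 0 + (-3)·λ' = +0.5777; +0.5777 ∈ [-0.4, 1.2) → IN Λ
#5 (-1,-6): internal coord -1 + (-6)·λ' = +0.1555; +0.1555 ∈ [-0.4, 1.2) → IN Λ
#6 (-1,-5): internal coord -1 + (-5)·λ' = -0.0371; -0.0371 ∈ [-0.4, 1.2) → IN Λ
#7 (-7,3): internal coord -7 + (3)·λ' = -7.5777; -7.5777 ∉ [-0.4, 1.2) → out
#8 (2,7): internal coord 2 + (7)·λ' = +0.6519; +0.6519 ∈ [-0.4, 1.2) → IN Λ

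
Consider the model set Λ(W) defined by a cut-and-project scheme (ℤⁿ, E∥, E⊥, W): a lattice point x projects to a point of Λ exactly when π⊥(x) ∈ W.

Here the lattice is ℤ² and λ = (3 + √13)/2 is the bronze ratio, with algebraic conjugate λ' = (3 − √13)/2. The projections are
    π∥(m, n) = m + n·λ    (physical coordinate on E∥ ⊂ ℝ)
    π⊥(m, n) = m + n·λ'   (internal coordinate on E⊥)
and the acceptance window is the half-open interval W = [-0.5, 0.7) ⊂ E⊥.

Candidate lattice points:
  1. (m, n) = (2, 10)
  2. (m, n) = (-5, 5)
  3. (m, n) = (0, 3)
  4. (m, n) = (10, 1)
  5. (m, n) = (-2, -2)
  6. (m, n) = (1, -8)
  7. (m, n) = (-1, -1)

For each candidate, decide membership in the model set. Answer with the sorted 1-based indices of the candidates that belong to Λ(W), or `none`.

Compute λ' = (3−√13)/2 = -0.3028, so π⊥(m,n) = m -0.3028·n.
candidate 1: (m,n)=(2,10) → π∥ = 2+10·λ ≈ 35.0278, π⊥ = 2+10·λ' ≈ -1.0278 ∉ [-0.5, 0.7) ⇒ out
candidate 2: (m,n)=(-5,5) → π∥ = -5+5·λ ≈ 11.5139, π⊥ = -5+5·λ' ≈ -6.5139 ∉ [-0.5, 0.7) ⇒ out
candidate 3: (m,n)=(0,3) → π∥ = 0+3·λ ≈ 9.9083, π⊥ = 0+3·λ' ≈ -0.9083 ∉ [-0.5, 0.7) ⇒ out
candidate 4: (m,n)=(10,1) → π∥ = 10+1·λ ≈ 13.3028, π⊥ = 10+1·λ' ≈ 9.6972 ∉ [-0.5, 0.7) ⇒ out
candidate 5: (m,n)=(-2,-2) → π∥ = -2-2·λ ≈ -8.6056, π⊥ = -2-2·λ' ≈ -1.3944 ∉ [-0.5, 0.7) ⇒ out
candidate 6: (m,n)=(1,-8) → π∥ = 1-8·λ ≈ -25.4222, π⊥ = 1-8·λ' ≈ 3.4222 ∉ [-0.5, 0.7) ⇒ out
candidate 7: (m,n)=(-1,-1) → π∥ = -1-1·λ ≈ -4.3028, π⊥ = -1-1·λ' ≈ -0.6972 ∉ [-0.5, 0.7) ⇒ out

none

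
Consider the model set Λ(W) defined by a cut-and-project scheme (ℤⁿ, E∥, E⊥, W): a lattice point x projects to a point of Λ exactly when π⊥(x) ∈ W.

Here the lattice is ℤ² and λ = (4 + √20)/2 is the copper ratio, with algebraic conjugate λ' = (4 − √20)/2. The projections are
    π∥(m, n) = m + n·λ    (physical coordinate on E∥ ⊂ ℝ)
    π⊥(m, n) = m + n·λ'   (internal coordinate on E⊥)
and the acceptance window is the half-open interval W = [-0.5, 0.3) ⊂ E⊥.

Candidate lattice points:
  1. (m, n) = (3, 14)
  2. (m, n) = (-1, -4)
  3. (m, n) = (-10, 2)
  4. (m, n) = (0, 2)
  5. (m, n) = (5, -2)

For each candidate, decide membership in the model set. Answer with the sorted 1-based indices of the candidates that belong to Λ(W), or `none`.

λ' = (4−√20)/2 ≈ -0.23607.
candidate 1: (m,n)=(3,14) → π∥ = 3+14·λ ≈ 62.30495, π⊥ = 3+14·λ' ≈ -0.30495 ∈ [-0.5, 0.3) ⇒ IN Λ
candidate 2: (m,n)=(-1,-4) → π∥ = -1-4·λ ≈ -17.94427, π⊥ = -1-4·λ' ≈ -0.05573 ∈ [-0.5, 0.3) ⇒ IN Λ
candidate 3: (m,n)=(-10,2) → π∥ = -10+2·λ ≈ -1.52786, π⊥ = -10+2·λ' ≈ -10.47214 ∉ [-0.5, 0.3) ⇒ out
candidate 4: (m,n)=(0,2) → π∥ = 0+2·λ ≈ 8.47214, π⊥ = 0+2·λ' ≈ -0.47214 ∈ [-0.5, 0.3) ⇒ IN Λ
candidate 5: (m,n)=(5,-2) → π∥ = 5-2·λ ≈ -3.47214, π⊥ = 5-2·λ' ≈ 5.47214 ∉ [-0.5, 0.3) ⇒ out

1, 2, 4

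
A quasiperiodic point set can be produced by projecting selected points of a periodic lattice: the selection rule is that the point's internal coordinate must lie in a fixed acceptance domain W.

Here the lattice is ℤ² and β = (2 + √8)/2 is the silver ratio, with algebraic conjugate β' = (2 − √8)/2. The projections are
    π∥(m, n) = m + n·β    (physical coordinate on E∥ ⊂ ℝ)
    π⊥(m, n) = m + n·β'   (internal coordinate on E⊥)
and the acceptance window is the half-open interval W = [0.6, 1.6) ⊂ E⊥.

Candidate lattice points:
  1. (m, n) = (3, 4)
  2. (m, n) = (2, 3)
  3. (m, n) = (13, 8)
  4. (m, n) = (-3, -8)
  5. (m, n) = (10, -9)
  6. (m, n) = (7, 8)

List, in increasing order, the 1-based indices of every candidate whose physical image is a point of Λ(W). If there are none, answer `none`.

Compute β' = (2−√8)/2 = -0.41421, so π⊥(m,n) = m -0.41421·n.
#1 (3,4): internal coord 3 + (4)·β' = +1.34315; +1.34315 ∈ [0.6, 1.6) → IN Λ
#2 (2,3): internal coord 2 + (3)·β' = +0.75736; +0.75736 ∈ [0.6, 1.6) → IN Λ
#3 (13,8): internal coord 13 + (8)·β' = +9.68629; +9.68629 ∉ [0.6, 1.6) → out
#4 (-3,-8): internal coord -3 + (-8)·β' = +0.31371; +0.31371 ∉ [0.6, 1.6) → out
#5 (10,-9): internal coord 10 + (-9)·β' = +13.72792; +13.72792 ∉ [0.6, 1.6) → out
#6 (7,8): internal coord 7 + (8)·β' = +3.68629; +3.68629 ∉ [0.6, 1.6) → out

1, 2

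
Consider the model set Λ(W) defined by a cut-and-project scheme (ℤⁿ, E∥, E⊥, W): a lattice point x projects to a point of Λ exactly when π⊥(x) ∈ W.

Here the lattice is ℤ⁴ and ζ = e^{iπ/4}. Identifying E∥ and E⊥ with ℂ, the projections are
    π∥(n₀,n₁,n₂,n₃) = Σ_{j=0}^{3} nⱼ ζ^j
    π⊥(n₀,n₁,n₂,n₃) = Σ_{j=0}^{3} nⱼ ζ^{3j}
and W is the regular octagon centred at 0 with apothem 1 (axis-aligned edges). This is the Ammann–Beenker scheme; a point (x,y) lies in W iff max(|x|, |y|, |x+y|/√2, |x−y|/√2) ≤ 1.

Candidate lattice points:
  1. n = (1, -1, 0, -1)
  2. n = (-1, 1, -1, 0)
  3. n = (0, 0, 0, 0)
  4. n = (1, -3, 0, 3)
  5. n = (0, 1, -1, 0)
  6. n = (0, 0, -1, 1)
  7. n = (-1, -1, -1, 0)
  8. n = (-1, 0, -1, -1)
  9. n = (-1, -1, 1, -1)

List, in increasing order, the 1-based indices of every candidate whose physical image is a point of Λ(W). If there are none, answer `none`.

3, 7

π⊥(n) = n₀ + n₁ζ³ + n₂ζ⁶ + n₃ζ⁹ where ζ = e^{iπ/4}.
#1 (1, -1, 0, -1): internal (1.00000, -1.41421); octagon support 1.70711 vs apothem 1 → ∉ W
#2 (-1, 1, -1, 0): internal (-1.70711, 1.70711); octagon support 2.41421 vs apothem 1 → ∉ W
#3 (0, 0, 0, 0): internal (0.00000, 0.00000); octagon support 0.00000 vs apothem 1 → ∈ W
#4 (1, -3, 0, 3): internal (5.24264, 0.00000); octagon support 5.24264 vs apothem 1 → ∉ W
#5 (0, 1, -1, 0): internal (-0.70711, 1.70711); octagon support 1.70711 vs apothem 1 → ∉ W
#6 (0, 0, -1, 1): internal (0.70711, 1.70711); octagon support 1.70711 vs apothem 1 → ∉ W
#7 (-1, -1, -1, 0): internal (-0.29289, 0.29289); octagon support 0.41421 vs apothem 1 → ∈ W
#8 (-1, 0, -1, -1): internal (-1.70711, 0.29289); octagon support 1.70711 vs apothem 1 → ∉ W
#9 (-1, -1, 1, -1): internal (-1.00000, -2.41421); octagon support 2.41421 vs apothem 1 → ∉ W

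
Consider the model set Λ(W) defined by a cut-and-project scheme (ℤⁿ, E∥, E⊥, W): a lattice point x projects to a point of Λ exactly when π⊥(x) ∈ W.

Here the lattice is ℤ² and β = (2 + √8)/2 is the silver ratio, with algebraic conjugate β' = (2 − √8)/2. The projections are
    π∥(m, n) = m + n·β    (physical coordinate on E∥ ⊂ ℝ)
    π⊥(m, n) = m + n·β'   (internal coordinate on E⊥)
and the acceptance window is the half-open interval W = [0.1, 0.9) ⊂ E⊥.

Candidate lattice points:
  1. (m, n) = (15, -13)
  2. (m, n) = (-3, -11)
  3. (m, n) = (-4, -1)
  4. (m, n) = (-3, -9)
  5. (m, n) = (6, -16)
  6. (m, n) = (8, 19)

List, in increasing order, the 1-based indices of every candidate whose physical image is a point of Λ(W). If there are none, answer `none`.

4, 6

Compute β' = (2−√8)/2 = -0.41421, so π⊥(m,n) = m -0.41421·n.
[1] lift (15,-13): star map gives 20.38478; window check 0.1 ≤ 20.38478 < 0.9 is false → out
[2] lift (-3,-11): star map gives 1.55635; window check 0.1 ≤ 1.55635 < 0.9 is false → out
[3] lift (-4,-1): star map gives -3.58579; window check 0.1 ≤ -3.58579 < 0.9 is false → out
[4] lift (-3,-9): star map gives 0.72792; window check 0.1 ≤ 0.72792 < 0.9 is true → IN Λ
[5] lift (6,-16): star map gives 12.62742; window check 0.1 ≤ 12.62742 < 0.9 is false → out
[6] lift (8,19): star map gives 0.12994; window check 0.1 ≤ 0.12994 < 0.9 is true → IN Λ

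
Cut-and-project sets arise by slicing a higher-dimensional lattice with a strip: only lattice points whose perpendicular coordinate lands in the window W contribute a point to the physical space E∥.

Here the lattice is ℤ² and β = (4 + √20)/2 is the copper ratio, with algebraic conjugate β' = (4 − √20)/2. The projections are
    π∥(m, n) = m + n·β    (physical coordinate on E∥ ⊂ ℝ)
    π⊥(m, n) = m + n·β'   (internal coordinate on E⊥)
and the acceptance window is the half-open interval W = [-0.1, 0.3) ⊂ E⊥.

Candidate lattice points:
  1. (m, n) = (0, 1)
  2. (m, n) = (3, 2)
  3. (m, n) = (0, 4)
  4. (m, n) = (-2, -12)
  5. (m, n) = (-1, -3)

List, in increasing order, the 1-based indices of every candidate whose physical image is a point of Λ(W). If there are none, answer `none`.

none

Numerically β ≈ 4.2361 and β' = −1/β ≈ -0.2361.
[1] lift (0,1): star map gives -0.2361; window check -0.1 ≤ -0.2361 < 0.3 is false → out
[2] lift (3,2): star map gives 2.5279; window check -0.1 ≤ 2.5279 < 0.3 is false → out
[3] lift (0,4): star map gives -0.9443; window check -0.1 ≤ -0.9443 < 0.3 is false → out
[4] lift (-2,-12): star map gives 0.8328; window check -0.1 ≤ 0.8328 < 0.3 is false → out
[5] lift (-1,-3): star map gives -0.2918; window check -0.1 ≤ -0.2918 < 0.3 is false → out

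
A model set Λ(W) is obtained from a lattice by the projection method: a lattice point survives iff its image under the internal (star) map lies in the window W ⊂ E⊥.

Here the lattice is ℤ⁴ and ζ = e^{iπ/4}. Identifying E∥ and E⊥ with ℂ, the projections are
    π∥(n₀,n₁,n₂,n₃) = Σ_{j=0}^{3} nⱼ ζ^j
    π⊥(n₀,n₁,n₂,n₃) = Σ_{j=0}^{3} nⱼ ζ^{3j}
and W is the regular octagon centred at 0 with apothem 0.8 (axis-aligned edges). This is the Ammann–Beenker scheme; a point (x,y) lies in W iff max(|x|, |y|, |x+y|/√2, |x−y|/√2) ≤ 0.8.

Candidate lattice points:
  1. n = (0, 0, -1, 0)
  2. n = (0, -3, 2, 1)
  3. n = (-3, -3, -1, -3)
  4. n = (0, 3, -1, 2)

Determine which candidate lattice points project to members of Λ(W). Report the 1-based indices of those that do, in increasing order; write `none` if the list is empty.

none

Internal map: ζ^{3j} for j=0..3 gives (1,0), (−√2/2,√2/2), (0,−1), (√2/2,√2/2).
#1 (0, 0, -1, 0): internal (0.000000, 1.000000); octagon support 1.000000 vs apothem 0.8 → ∉ W
#2 (0, -3, 2, 1): internal (2.828427, -3.414214); octagon support 4.414214 vs apothem 0.8 → ∉ W
#3 (-3, -3, -1, -3): internal (-3.000000, -3.242641); octagon support 4.414214 vs apothem 0.8 → ∉ W
#4 (0, 3, -1, 2): internal (-0.707107, 4.535534); octagon support 4.535534 vs apothem 0.8 → ∉ W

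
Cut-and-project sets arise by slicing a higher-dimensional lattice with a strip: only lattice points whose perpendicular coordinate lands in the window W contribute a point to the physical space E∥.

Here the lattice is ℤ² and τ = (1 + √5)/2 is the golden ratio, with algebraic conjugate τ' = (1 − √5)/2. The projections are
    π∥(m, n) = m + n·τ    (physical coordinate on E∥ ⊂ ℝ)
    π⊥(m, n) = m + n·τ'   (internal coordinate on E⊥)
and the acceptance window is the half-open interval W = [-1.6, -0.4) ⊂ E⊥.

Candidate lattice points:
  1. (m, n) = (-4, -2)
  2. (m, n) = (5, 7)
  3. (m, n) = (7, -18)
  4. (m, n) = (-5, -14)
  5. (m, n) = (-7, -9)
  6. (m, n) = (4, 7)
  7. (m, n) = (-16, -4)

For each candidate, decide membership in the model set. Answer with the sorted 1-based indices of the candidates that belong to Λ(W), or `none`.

5

τ' = (1−√5)/2 ≈ -0.6180.
[1] lift (-4,-2): star map gives -2.7639; window check -1.6 ≤ -2.7639 < -0.4 is false → out
[2] lift (5,7): star map gives 0.6738; window check -1.6 ≤ 0.6738 < -0.4 is false → out
[3] lift (7,-18): star map gives 18.1246; window check -1.6 ≤ 18.1246 < -0.4 is false → out
[4] lift (-5,-14): star map gives 3.6525; window check -1.6 ≤ 3.6525 < -0.4 is false → out
[5] lift (-7,-9): star map gives -1.4377; window check -1.6 ≤ -1.4377 < -0.4 is true → IN Λ
[6] lift (4,7): star map gives -0.3262; window check -1.6 ≤ -0.3262 < -0.4 is false → out
[7] lift (-16,-4): star map gives -13.5279; window check -1.6 ≤ -13.5279 < -0.4 is false → out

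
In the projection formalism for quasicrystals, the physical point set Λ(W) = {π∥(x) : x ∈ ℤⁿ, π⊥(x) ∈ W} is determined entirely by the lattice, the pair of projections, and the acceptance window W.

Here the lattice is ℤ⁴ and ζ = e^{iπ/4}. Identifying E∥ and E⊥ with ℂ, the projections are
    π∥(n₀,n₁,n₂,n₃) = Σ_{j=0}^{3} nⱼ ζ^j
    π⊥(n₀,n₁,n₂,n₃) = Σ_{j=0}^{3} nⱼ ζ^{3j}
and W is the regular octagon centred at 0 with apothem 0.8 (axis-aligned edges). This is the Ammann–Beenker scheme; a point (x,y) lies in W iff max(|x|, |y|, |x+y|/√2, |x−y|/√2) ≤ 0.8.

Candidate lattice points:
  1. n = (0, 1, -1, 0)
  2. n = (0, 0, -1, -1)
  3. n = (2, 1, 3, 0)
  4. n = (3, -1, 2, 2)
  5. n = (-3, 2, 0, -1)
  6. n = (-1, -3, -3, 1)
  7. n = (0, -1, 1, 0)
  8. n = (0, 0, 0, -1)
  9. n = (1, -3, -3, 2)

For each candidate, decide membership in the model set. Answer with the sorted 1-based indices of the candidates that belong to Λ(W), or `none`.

Internal map: ζ^{3j} for j=0..3 gives (1,0), (−√2/2,√2/2), (0,−1), (√2/2,√2/2).
candidate 1: n = (0, 1, -1, 0) → π⊥ ≈ (-0.707107, +1.707107); max(|x|,|y|,|x±y|/√2) = 1.707107 > 0.8 ⇒ ∉ W
candidate 2: n = (0, 0, -1, -1) → π⊥ ≈ (-0.707107, +0.292893); max(|x|,|y|,|x±y|/√2) = 0.707107 ≤ 0.8 ⇒ ∈ W
candidate 3: n = (2, 1, 3, 0) → π⊥ ≈ (+1.292893, -2.292893); max(|x|,|y|,|x±y|/√2) = 2.535534 > 0.8 ⇒ ∉ W
candidate 4: n = (3, -1, 2, 2) → π⊥ ≈ (+5.121320, -1.292893); max(|x|,|y|,|x±y|/√2) = 5.121320 > 0.8 ⇒ ∉ W
candidate 5: n = (-3, 2, 0, -1) → π⊥ ≈ (-5.121320, +0.707107); max(|x|,|y|,|x±y|/√2) = 5.121320 > 0.8 ⇒ ∉ W
candidate 6: n = (-1, -3, -3, 1) → π⊥ ≈ (+1.828427, +1.585786); max(|x|,|y|,|x±y|/√2) = 2.414214 > 0.8 ⇒ ∉ W
candidate 7: n = (0, -1, 1, 0) → π⊥ ≈ (+0.707107, -1.707107); max(|x|,|y|,|x±y|/√2) = 1.707107 > 0.8 ⇒ ∉ W
candidate 8: n = (0, 0, 0, -1) → π⊥ ≈ (-0.707107, -0.707107); max(|x|,|y|,|x±y|/√2) = 1.000000 > 0.8 ⇒ ∉ W
candidate 9: n = (1, -3, -3, 2) → π⊥ ≈ (+4.535534, +2.292893); max(|x|,|y|,|x±y|/√2) = 4.828427 > 0.8 ⇒ ∉ W

2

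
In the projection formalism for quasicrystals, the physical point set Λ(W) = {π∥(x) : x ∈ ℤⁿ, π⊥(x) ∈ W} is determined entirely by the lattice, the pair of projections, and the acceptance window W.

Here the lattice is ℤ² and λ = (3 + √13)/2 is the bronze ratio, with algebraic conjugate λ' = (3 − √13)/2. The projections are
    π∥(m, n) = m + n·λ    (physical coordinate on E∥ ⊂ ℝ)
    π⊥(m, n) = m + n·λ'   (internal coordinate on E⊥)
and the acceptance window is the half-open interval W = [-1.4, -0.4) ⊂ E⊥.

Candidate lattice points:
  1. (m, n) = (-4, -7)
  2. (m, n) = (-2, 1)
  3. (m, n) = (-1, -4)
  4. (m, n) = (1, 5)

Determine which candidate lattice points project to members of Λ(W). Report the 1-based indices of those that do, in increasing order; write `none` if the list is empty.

4

Numerically λ ≈ 3.30278 and λ' = −1/λ ≈ -0.30278.
candidate 1: (m,n)=(-4,-7) → π∥ = -4-7·λ ≈ -27.11943, π⊥ = -4-7·λ' ≈ -1.88057 ∉ [-1.4, -0.4) ⇒ out
candidate 2: (m,n)=(-2,1) → π∥ = -2+1·λ ≈ 1.30278, π⊥ = -2+1·λ' ≈ -2.30278 ∉ [-1.4, -0.4) ⇒ out
candidate 3: (m,n)=(-1,-4) → π∥ = -1-4·λ ≈ -14.21110, π⊥ = -1-4·λ' ≈ 0.21110 ∉ [-1.4, -0.4) ⇒ out
candidate 4: (m,n)=(1,5) → π∥ = 1+5·λ ≈ 17.51388, π⊥ = 1+5·λ' ≈ -0.51388 ∈ [-1.4, -0.4) ⇒ IN Λ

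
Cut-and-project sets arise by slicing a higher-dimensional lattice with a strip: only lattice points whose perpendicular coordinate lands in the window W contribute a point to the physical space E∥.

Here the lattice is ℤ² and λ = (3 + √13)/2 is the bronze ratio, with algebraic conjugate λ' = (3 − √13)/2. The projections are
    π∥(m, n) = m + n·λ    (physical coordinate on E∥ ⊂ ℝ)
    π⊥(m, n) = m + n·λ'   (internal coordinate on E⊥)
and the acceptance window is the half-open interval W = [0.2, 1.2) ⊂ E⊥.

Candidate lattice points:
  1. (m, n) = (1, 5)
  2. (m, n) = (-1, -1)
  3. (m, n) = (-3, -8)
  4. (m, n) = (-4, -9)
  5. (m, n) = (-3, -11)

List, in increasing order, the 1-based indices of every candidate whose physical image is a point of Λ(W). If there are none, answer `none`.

Compute λ' = (3−√13)/2 = -0.3028, so π⊥(m,n) = m -0.3028·n.
candidate 1: (m,n)=(1,5) → π∥ = 1+5·λ ≈ 17.5139, π⊥ = 1+5·λ' ≈ -0.5139 ∉ [0.2, 1.2) ⇒ out
candidate 2: (m,n)=(-1,-1) → π∥ = -1-1·λ ≈ -4.3028, π⊥ = -1-1·λ' ≈ -0.6972 ∉ [0.2, 1.2) ⇒ out
candidate 3: (m,n)=(-3,-8) → π∥ = -3-8·λ ≈ -29.4222, π⊥ = -3-8·λ' ≈ -0.5778 ∉ [0.2, 1.2) ⇒ out
candidate 4: (m,n)=(-4,-9) → π∥ = -4-9·λ ≈ -33.7250, π⊥ = -4-9·λ' ≈ -1.2750 ∉ [0.2, 1.2) ⇒ out
candidate 5: (m,n)=(-3,-11) → π∥ = -3-11·λ ≈ -39.3305, π⊥ = -3-11·λ' ≈ 0.3305 ∈ [0.2, 1.2) ⇒ IN Λ

5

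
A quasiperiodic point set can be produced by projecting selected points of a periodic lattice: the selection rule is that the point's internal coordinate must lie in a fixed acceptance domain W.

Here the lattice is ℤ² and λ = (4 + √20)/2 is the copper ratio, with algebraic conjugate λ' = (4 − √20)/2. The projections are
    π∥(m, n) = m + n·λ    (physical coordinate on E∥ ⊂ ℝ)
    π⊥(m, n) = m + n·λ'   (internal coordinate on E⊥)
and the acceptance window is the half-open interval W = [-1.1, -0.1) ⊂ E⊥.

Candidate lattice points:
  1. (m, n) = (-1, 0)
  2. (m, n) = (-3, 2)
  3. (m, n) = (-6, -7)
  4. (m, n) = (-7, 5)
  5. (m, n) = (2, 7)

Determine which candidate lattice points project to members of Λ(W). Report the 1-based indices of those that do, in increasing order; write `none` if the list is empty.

λ' = (4−√20)/2 ≈ -0.23607.
candidate 1: (m,n)=(-1,0) → π∥ = -1+0·λ ≈ -1.00000, π⊥ = -1+0·λ' ≈ -1.00000 ∈ [-1.1, -0.1) ⇒ IN Λ
candidate 2: (m,n)=(-3,2) → π∥ = -3+2·λ ≈ 5.47214, π⊥ = -3+2·λ' ≈ -3.47214 ∉ [-1.1, -0.1) ⇒ out
candidate 3: (m,n)=(-6,-7) → π∥ = -6-7·λ ≈ -35.65248, π⊥ = -6-7·λ' ≈ -4.34752 ∉ [-1.1, -0.1) ⇒ out
candidate 4: (m,n)=(-7,5) → π∥ = -7+5·λ ≈ 14.18034, π⊥ = -7+5·λ' ≈ -8.18034 ∉ [-1.1, -0.1) ⇒ out
candidate 5: (m,n)=(2,7) → π∥ = 2+7·λ ≈ 31.65248, π⊥ = 2+7·λ' ≈ 0.34752 ∉ [-1.1, -0.1) ⇒ out

1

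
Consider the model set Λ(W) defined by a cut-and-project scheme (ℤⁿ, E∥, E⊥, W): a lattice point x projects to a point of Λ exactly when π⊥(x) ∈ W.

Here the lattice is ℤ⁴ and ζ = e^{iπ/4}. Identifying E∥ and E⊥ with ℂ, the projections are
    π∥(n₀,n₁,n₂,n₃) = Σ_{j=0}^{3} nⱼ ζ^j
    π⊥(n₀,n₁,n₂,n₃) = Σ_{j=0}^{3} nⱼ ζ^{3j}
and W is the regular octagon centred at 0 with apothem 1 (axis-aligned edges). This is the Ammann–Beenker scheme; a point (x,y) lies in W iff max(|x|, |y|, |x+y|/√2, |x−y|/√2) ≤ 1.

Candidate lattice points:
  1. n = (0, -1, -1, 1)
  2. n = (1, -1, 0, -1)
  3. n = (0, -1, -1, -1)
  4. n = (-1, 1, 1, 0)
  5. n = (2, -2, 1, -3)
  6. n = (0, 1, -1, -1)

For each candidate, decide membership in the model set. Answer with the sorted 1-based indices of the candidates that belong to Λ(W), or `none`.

3

With ζ = e^{iπ/4} the internal vectors are ζ^0,ζ^3,ζ^6,ζ^9.
candidate 1: n = (0, -1, -1, 1) → π⊥ ≈ (+1.41421, +1.00000); max(|x|,|y|,|x±y|/√2) = 1.70711 > 1 ⇒ ∉ W
candidate 2: n = (1, -1, 0, -1) → π⊥ ≈ (+1.00000, -1.41421); max(|x|,|y|,|x±y|/√2) = 1.70711 > 1 ⇒ ∉ W
candidate 3: n = (0, -1, -1, -1) → π⊥ ≈ (+0.00000, -0.41421); max(|x|,|y|,|x±y|/√2) = 0.41421 ≤ 1 ⇒ ∈ W
candidate 4: n = (-1, 1, 1, 0) → π⊥ ≈ (-1.70711, -0.29289); max(|x|,|y|,|x±y|/√2) = 1.70711 > 1 ⇒ ∉ W
candidate 5: n = (2, -2, 1, -3) → π⊥ ≈ (+1.29289, -4.53553); max(|x|,|y|,|x±y|/√2) = 4.53553 > 1 ⇒ ∉ W
candidate 6: n = (0, 1, -1, -1) → π⊥ ≈ (-1.41421, +1.00000); max(|x|,|y|,|x±y|/√2) = 1.70711 > 1 ⇒ ∉ W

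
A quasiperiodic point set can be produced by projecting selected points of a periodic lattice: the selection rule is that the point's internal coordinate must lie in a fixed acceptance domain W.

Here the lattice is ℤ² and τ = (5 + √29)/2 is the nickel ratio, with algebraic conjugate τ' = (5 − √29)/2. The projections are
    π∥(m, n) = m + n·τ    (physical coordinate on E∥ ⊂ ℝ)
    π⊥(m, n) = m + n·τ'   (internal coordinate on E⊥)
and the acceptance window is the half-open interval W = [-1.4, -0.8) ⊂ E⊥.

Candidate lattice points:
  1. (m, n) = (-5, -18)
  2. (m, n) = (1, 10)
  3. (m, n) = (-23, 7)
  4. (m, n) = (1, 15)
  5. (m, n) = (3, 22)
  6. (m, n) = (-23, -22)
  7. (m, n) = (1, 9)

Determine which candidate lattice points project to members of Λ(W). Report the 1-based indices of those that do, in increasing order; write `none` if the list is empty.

2, 5

τ' = (5−√29)/2 ≈ -0.1926.
candidate 1: (m,n)=(-5,-18) → π∥ = -5-18·τ ≈ -98.4665, π⊥ = -5-18·τ' ≈ -1.5335 ∉ [-1.4, -0.8) ⇒ out
candidate 2: (m,n)=(1,10) → π∥ = 1+10·τ ≈ 52.9258, π⊥ = 1+10·τ' ≈ -0.9258 ∈ [-1.4, -0.8) ⇒ IN Λ
candidate 3: (m,n)=(-23,7) → π∥ = -23+7·τ ≈ 13.3481, π⊥ = -23+7·τ' ≈ -24.3481 ∉ [-1.4, -0.8) ⇒ out
candidate 4: (m,n)=(1,15) → π∥ = 1+15·τ ≈ 78.8887, π⊥ = 1+15·τ' ≈ -1.8887 ∉ [-1.4, -0.8) ⇒ out
candidate 5: (m,n)=(3,22) → π∥ = 3+22·τ ≈ 117.2368, π⊥ = 3+22·τ' ≈ -1.2368 ∈ [-1.4, -0.8) ⇒ IN Λ
candidate 6: (m,n)=(-23,-22) → π∥ = -23-22·τ ≈ -137.2368, π⊥ = -23-22·τ' ≈ -18.7632 ∉ [-1.4, -0.8) ⇒ out
candidate 7: (m,n)=(1,9) → π∥ = 1+9·τ ≈ 47.7332, π⊥ = 1+9·τ' ≈ -0.7332 ∉ [-1.4, -0.8) ⇒ out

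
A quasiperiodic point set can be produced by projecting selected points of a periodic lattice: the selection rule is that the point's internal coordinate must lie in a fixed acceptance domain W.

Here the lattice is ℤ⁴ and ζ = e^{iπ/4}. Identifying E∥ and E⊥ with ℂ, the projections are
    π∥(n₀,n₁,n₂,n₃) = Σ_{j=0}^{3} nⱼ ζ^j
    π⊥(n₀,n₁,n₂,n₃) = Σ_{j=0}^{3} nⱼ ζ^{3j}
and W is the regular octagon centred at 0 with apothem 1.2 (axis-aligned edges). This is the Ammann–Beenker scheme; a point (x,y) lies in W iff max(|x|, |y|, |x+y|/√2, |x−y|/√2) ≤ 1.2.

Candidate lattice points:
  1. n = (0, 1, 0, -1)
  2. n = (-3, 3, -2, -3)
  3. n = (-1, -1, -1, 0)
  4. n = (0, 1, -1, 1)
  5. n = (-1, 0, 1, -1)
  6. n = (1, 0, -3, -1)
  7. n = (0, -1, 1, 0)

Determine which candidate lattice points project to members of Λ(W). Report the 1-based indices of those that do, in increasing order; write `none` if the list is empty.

π⊥(n) = n₀ + n₁ζ³ + n₂ζ⁶ + n₃ζ⁹ where ζ = e^{iπ/4}.
candidate 1: n = (0, 1, 0, -1) → π⊥ ≈ (-1.41421, +0.00000); max(|x|,|y|,|x±y|/√2) = 1.41421 > 1.2 ⇒ ∉ W
candidate 2: n = (-3, 3, -2, -3) → π⊥ ≈ (-7.24264, +2.00000); max(|x|,|y|,|x±y|/√2) = 7.24264 > 1.2 ⇒ ∉ W
candidate 3: n = (-1, -1, -1, 0) → π⊥ ≈ (-0.29289, +0.29289); max(|x|,|y|,|x±y|/√2) = 0.41421 ≤ 1.2 ⇒ ∈ W
candidate 4: n = (0, 1, -1, 1) → π⊥ ≈ (+0.00000, +2.41421); max(|x|,|y|,|x±y|/√2) = 2.41421 > 1.2 ⇒ ∉ W
candidate 5: n = (-1, 0, 1, -1) → π⊥ ≈ (-1.70711, -1.70711); max(|x|,|y|,|x±y|/√2) = 2.41421 > 1.2 ⇒ ∉ W
candidate 6: n = (1, 0, -3, -1) → π⊥ ≈ (+0.29289, +2.29289); max(|x|,|y|,|x±y|/√2) = 2.29289 > 1.2 ⇒ ∉ W
candidate 7: n = (0, -1, 1, 0) → π⊥ ≈ (+0.70711, -1.70711); max(|x|,|y|,|x±y|/√2) = 1.70711 > 1.2 ⇒ ∉ W

3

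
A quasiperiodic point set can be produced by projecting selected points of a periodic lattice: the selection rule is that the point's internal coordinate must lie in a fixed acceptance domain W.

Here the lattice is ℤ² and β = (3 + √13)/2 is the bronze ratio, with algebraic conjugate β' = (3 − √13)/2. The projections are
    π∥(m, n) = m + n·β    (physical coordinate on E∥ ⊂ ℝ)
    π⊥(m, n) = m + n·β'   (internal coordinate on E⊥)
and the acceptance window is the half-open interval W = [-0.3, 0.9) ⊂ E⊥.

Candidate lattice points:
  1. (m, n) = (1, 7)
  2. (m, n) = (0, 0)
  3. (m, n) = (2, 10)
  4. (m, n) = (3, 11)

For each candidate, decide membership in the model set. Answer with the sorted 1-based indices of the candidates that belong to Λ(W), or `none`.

β' = (3−√13)/2 ≈ -0.30278.
#1 (1,7): internal coord 1 + (7)·β' = -1.11943; -1.11943 ∉ [-0.3, 0.9) → out
#2 (0,0): internal coord 0 + (0)·β' = +0.00000; +0.00000 ∈ [-0.3, 0.9) → IN Λ
#3 (2,10): internal coord 2 + (10)·β' = -1.02776; -1.02776 ∉ [-0.3, 0.9) → out
#4 (3,11): internal coord 3 + (11)·β' = -0.33053; -0.33053 ∉ [-0.3, 0.9) → out

2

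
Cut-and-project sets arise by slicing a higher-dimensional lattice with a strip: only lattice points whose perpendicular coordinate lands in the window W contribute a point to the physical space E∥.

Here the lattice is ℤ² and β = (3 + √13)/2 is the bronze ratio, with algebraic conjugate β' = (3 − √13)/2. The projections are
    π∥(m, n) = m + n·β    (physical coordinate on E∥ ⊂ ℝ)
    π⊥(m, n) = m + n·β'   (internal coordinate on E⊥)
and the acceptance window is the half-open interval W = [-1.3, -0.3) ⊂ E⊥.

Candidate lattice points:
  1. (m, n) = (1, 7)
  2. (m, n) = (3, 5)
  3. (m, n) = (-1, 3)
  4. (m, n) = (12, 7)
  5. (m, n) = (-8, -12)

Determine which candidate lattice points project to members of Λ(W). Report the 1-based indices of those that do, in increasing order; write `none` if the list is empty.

1

Compute β' = (3−√13)/2 = -0.302776, so π⊥(m,n) = m -0.302776·n.
[1] lift (1,7): star map gives -1.119429; window check -1.3 ≤ -1.119429 < -0.3 is true → IN Λ
[2] lift (3,5): star map gives 1.486122; window check -1.3 ≤ 1.486122 < -0.3 is false → out
[3] lift (-1,3): star map gives -1.908327; window check -1.3 ≤ -1.908327 < -0.3 is false → out
[4] lift (12,7): star map gives 9.880571; window check -1.3 ≤ 9.880571 < -0.3 is false → out
[5] lift (-8,-12): star map gives -4.366692; window check -1.3 ≤ -4.366692 < -0.3 is false → out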